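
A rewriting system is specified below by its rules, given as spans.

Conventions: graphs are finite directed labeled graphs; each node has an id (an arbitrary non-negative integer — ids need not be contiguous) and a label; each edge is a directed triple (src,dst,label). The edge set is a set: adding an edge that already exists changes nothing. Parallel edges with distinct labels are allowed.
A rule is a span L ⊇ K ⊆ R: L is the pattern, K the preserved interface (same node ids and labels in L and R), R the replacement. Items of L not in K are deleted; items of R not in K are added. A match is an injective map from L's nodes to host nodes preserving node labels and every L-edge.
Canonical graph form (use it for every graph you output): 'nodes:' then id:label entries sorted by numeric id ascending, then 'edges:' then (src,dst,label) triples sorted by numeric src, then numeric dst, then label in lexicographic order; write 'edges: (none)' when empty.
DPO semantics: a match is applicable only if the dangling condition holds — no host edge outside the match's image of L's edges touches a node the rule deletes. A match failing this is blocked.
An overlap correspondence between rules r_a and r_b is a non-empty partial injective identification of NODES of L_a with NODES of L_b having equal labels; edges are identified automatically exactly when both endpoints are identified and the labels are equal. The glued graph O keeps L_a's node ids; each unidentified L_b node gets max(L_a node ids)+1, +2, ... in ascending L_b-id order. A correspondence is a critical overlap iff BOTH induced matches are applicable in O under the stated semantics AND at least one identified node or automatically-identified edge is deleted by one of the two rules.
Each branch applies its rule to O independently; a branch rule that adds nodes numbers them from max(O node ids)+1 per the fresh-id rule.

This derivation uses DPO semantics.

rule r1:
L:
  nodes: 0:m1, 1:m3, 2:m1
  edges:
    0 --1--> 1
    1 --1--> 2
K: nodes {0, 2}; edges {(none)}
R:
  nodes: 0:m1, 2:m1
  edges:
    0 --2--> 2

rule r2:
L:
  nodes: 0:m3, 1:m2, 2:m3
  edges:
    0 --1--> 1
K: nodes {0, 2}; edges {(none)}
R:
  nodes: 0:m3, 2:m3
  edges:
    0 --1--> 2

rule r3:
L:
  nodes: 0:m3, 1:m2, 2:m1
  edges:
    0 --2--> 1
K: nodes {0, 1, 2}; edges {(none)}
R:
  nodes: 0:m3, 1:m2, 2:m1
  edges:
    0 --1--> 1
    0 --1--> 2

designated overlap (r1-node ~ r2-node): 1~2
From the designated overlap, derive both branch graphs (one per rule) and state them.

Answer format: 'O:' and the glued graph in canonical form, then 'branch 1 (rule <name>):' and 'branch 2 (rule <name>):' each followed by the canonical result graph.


O:
nodes: 0:m1, 1:m3, 2:m1, 3:m3, 4:m2
edges: (0,1,1); (1,2,1); (3,4,1)
branch 1 (rule r1):
nodes: 0:m1, 2:m1, 3:m3, 4:m2
edges: (0,2,2); (3,4,1)
branch 2 (rule r2):
nodes: 0:m1, 1:m3, 2:m1, 3:m3
edges: (0,1,1); (1,2,1); (3,1,1)


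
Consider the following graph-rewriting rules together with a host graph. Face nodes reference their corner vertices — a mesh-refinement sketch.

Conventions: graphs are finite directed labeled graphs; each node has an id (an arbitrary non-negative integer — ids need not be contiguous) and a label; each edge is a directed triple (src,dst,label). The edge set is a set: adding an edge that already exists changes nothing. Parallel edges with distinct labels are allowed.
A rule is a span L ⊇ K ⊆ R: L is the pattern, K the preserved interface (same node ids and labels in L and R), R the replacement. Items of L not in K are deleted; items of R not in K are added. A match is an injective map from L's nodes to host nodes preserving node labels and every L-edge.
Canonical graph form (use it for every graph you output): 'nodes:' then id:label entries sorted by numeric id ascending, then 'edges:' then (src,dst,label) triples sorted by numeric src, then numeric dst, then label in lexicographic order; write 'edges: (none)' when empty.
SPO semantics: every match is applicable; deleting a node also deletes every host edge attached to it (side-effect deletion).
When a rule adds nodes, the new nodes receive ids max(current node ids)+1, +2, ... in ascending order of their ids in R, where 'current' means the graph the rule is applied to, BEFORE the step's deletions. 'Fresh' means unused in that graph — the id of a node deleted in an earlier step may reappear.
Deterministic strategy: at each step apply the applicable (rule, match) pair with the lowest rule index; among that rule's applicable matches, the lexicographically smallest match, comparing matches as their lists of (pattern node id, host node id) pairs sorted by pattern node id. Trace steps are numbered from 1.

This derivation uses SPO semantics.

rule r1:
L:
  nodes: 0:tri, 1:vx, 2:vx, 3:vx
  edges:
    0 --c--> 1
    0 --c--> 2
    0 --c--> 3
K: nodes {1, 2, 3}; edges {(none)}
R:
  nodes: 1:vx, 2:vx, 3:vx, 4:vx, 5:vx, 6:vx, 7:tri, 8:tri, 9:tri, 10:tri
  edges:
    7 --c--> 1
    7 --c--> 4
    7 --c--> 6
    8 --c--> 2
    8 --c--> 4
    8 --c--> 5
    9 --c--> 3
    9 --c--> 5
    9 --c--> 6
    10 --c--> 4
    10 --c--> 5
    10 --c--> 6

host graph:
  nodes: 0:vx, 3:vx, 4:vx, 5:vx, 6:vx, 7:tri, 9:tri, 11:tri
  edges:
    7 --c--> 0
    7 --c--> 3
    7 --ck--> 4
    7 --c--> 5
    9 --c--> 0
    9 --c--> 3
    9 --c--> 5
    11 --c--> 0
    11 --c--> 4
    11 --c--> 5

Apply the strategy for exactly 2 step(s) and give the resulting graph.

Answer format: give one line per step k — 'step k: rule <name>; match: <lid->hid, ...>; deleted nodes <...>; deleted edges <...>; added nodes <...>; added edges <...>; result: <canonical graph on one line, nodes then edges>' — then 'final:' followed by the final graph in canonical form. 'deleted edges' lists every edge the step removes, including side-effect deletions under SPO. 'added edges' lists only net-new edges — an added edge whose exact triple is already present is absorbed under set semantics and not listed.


step 1: rule r1; match: 0->7, 1->0, 2->3, 3->5; deleted nodes 7; deleted edges (7,0,c); (7,3,c); (7,4,ck); (7,5,c); added nodes 12, 13, 14, 15, 16, 17, 18; added edges (15,0,c); (15,12,c); (15,14,c); (16,3,c); (16,12,c); (16,13,c); (17,5,c); (17,13,c); (17,14,c); (18,12,c); (18,13,c); (18,14,c); result: nodes: 0:vx, 3:vx, 4:vx, 5:vx, 6:vx, 9:tri, 11:tri, 12:vx, 13:vx, 14:vx, 15:tri, 16:tri, 17:tri, 18:tri edges: (9,0,c); (9,3,c); (9,5,c); (11,0,c); (11,4,c); (11,5,c); (15,0,c); (15,12,c); (15,14,c); (16,3,c); (16,12,c); (16,13,c); (17,5,c); (17,13,c); (17,14,c); (18,12,c); (18,13,c); (18,14,c)
step 2: rule r1; match: 0->9, 1->0, 2->3, 3->5; deleted nodes 9; deleted edges (9,0,c); (9,3,c); (9,5,c); added nodes 19, 20, 21, 22, 23, 24, 25; added edges (22,0,c); (22,19,c); (22,21,c); (23,3,c); (23,19,c); (23,20,c); (24,5,c); (24,20,c); (24,21,c); (25,19,c); (25,20,c); (25,21,c); result: nodes: 0:vx, 3:vx, 4:vx, 5:vx, 6:vx, 11:tri, 12:vx, 13:vx, 14:vx, 15:tri, 16:tri, 17:tri, 18:tri, 19:vx, 20:vx, 21:vx, 22:tri, 23:tri, 24:tri, 25:tri edges: (11,0,c); (11,4,c); (11,5,c); (15,0,c); (15,12,c); (15,14,c); (16,3,c); (16,12,c); (16,13,c); (17,5,c); (17,13,c); (17,14,c); (18,12,c); (18,13,c); (18,14,c); (22,0,c); (22,19,c); (22,21,c); (23,3,c); (23,19,c); (23,20,c); (24,5,c); (24,20,c); (24,21,c); (25,19,c); (25,20,c); (25,21,c)
final:
nodes: 0:vx, 3:vx, 4:vx, 5:vx, 6:vx, 11:tri, 12:vx, 13:vx, 14:vx, 15:tri, 16:tri, 17:tri, 18:tri, 19:vx, 20:vx, 21:vx, 22:tri, 23:tri, 24:tri, 25:tri
edges: (11,0,c); (11,4,c); (11,5,c); (15,0,c); (15,12,c); (15,14,c); (16,3,c); (16,12,c); (16,13,c); (17,5,c); (17,13,c); (17,14,c); (18,12,c); (18,13,c); (18,14,c); (22,0,c); (22,19,c); (22,21,c); (23,3,c); (23,19,c); (23,20,c); (24,5,c); (24,20,c); (24,21,c); (25,19,c); (25,20,c); (25,21,c)


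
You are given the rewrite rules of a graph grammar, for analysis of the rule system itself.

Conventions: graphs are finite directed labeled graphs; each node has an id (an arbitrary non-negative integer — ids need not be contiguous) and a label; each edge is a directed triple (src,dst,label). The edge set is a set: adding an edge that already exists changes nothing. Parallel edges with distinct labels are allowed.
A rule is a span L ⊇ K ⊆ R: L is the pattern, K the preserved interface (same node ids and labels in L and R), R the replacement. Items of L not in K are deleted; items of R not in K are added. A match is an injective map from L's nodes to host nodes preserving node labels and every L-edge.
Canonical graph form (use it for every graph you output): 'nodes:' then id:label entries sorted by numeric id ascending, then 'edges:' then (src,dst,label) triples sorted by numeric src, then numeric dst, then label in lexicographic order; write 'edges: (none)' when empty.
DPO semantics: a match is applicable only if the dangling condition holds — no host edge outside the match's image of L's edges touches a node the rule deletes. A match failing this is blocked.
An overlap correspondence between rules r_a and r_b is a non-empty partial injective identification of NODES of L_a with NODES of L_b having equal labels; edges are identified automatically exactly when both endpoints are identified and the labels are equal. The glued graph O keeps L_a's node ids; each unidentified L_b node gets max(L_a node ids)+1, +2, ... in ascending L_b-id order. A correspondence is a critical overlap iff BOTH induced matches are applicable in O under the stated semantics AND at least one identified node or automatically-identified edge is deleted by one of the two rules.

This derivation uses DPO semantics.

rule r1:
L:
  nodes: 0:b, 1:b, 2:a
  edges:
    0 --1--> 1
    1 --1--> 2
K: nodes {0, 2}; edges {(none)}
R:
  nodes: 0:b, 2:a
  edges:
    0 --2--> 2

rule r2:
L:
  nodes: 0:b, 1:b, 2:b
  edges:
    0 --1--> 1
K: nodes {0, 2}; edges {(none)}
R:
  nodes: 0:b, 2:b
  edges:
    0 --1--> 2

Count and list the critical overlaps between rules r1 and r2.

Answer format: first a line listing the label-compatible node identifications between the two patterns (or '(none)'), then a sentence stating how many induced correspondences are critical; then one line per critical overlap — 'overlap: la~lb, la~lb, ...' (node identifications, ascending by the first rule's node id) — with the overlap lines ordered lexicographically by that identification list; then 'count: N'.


label-compatible node identifications between L(r1) and L(r2): 0~0, 0~1, 0~2, 1~0, 1~1, 1~2
2 of the induced correspondences are critical overlaps of r1 and r2.
overlap: 0~0, 1~2
overlap: 1~2
count: 2


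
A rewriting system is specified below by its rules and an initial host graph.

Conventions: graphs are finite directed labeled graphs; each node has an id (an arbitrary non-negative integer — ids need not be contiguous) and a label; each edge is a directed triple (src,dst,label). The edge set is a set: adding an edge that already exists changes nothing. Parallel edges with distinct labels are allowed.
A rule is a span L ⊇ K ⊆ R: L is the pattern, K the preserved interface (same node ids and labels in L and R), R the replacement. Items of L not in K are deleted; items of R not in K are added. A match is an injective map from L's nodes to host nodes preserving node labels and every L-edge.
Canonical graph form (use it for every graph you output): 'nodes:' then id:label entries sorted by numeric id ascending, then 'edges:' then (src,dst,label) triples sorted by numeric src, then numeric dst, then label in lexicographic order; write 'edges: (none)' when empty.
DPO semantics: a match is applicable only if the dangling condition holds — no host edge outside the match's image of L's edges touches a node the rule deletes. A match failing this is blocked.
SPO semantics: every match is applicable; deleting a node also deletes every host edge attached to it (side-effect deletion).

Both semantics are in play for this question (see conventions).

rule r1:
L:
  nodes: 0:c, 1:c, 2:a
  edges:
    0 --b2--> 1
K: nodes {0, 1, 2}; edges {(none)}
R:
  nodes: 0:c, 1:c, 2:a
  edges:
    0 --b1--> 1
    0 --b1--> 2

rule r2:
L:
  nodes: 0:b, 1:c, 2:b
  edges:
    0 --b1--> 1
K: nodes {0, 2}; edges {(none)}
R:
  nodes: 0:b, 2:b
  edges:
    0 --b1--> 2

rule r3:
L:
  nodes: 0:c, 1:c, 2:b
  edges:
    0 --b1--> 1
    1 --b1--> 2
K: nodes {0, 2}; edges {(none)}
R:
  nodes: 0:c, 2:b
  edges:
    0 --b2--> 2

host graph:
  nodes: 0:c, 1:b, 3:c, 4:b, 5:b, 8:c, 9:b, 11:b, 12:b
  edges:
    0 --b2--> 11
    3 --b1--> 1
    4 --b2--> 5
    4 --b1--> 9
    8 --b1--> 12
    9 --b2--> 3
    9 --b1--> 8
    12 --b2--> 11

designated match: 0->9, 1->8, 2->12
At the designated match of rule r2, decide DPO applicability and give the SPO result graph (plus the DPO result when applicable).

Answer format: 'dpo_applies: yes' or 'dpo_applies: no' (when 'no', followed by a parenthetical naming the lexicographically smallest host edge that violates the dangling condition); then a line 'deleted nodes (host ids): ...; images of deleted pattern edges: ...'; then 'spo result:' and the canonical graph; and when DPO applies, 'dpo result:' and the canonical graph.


dpo_applies: no
(the rule deletes node 8, which keeps host edge (8,12,b1) outside the match image — the dangling condition fails, DPO blocks; SPO proceeds and side-deletes such edges)
deleted nodes (host ids): 8; images of deleted pattern edges: (9,8,b1)
spo result:
nodes: 0:c, 1:b, 3:c, 4:b, 5:b, 9:b, 11:b, 12:b
edges: (0,11,b2); (3,1,b1); (4,5,b2); (4,9,b1); (9,3,b2); (9,12,b1); (12,11,b2)


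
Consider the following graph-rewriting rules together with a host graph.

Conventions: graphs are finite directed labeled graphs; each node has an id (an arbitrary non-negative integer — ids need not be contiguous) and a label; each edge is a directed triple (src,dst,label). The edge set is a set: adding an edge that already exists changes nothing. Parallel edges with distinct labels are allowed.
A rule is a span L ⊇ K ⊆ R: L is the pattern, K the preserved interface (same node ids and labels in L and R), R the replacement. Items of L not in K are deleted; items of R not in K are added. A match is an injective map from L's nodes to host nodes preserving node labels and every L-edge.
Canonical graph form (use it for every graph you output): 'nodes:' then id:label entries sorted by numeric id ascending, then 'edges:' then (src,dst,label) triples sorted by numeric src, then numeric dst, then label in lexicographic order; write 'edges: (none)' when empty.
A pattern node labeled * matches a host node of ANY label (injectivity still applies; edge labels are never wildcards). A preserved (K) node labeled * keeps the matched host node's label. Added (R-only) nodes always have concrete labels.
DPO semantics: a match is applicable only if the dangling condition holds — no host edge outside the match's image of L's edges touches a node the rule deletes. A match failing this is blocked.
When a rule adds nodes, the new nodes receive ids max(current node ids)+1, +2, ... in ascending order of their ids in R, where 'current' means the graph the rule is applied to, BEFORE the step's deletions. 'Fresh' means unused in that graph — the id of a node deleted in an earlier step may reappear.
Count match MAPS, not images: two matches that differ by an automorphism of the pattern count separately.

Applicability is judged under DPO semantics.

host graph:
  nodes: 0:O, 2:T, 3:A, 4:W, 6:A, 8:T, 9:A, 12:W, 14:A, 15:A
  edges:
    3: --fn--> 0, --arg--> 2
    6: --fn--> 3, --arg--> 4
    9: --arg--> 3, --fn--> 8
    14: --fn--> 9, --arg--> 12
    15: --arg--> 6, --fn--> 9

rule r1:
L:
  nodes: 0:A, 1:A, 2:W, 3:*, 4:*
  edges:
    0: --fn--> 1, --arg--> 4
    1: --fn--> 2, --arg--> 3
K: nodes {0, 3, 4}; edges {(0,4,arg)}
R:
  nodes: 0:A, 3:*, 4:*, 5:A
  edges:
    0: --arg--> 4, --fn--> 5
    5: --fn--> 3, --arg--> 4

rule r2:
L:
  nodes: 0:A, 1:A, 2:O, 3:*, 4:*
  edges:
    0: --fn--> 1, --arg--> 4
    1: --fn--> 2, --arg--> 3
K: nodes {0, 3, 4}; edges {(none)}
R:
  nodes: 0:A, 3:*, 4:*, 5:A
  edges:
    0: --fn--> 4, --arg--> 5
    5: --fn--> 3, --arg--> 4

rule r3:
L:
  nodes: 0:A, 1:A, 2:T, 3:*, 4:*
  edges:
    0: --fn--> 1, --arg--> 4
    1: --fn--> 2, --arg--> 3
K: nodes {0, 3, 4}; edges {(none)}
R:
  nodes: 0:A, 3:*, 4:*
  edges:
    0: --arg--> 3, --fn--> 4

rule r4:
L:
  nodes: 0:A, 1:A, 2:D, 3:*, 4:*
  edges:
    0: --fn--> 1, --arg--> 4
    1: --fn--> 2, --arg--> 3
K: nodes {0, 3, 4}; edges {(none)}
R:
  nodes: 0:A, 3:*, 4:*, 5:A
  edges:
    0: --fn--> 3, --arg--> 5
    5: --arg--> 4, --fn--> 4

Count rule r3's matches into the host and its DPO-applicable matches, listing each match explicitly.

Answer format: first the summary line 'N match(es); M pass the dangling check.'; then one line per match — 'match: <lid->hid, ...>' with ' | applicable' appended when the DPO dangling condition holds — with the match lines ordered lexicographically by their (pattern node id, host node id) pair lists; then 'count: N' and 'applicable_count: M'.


2 match(es); 0 pass the dangling check.
match: 0->14, 1->9, 2->8, 3->3, 4->12
match: 0->15, 1->9, 2->8, 3->3, 4->6
count: 2
applicable_count: 0


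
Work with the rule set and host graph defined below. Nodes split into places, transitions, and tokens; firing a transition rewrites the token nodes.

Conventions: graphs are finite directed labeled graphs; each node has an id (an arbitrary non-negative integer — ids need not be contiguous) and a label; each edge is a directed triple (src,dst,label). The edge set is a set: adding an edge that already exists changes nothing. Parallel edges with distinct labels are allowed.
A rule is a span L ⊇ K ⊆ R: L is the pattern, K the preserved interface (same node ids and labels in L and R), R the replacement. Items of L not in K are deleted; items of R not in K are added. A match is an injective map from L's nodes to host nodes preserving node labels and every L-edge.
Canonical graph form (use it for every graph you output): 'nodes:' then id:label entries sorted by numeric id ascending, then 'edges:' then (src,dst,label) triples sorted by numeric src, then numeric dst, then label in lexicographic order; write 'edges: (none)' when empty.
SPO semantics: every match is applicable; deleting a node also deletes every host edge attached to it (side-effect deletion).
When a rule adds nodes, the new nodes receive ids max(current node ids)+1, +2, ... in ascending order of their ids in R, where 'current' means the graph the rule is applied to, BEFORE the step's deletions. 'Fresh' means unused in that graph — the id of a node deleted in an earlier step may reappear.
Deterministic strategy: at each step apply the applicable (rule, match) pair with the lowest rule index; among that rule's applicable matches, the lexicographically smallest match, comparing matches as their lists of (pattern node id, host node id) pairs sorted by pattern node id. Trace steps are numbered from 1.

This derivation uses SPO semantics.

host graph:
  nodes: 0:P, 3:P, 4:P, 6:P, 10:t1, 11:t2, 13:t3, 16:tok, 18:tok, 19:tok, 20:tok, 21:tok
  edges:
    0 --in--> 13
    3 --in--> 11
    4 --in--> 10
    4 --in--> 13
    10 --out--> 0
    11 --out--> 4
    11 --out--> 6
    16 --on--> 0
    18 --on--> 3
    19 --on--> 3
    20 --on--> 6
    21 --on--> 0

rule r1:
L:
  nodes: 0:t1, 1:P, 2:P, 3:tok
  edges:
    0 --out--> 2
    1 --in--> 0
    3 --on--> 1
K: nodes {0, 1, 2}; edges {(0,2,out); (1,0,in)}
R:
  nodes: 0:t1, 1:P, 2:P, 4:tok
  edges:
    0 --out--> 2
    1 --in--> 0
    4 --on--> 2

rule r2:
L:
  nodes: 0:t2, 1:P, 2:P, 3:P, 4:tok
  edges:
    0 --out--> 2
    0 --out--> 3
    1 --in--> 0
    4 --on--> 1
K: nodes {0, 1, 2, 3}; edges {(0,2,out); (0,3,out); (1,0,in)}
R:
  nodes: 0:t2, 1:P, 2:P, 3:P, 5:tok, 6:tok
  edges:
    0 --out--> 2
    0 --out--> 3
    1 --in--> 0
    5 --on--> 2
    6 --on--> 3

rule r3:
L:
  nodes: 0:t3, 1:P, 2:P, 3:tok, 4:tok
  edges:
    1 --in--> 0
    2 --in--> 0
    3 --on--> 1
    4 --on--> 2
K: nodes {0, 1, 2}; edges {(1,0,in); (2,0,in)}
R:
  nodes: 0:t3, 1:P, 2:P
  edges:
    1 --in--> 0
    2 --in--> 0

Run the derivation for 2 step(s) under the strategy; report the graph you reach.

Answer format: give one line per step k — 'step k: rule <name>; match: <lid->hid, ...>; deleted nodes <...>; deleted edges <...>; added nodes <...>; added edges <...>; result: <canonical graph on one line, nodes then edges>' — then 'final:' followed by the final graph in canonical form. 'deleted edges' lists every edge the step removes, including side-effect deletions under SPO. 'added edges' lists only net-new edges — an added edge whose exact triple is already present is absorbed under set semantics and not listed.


step 1: rule r2; match: 0->11, 1->3, 2->4, 3->6, 4->18; deleted nodes 18; deleted edges (18,3,on); added nodes 22, 23; added edges (22,4,on); (23,6,on); result: nodes: 0:P, 3:P, 4:P, 6:P, 10:t1, 11:t2, 13:t3, 16:tok, 19:tok, 20:tok, 21:tok, 22:tok, 23:tok edges: (0,13,in); (3,11,in); (4,10,in); (4,13,in); (10,0,out); (11,4,out); (11,6,out); (16,0,on); (19,3,on); (20,6,on); (21,0,on); (22,4,on); (23,6,on)
step 2: rule r1; match: 0->10, 1->4, 2->0, 3->22; deleted nodes 22; deleted edges (22,4,on); added nodes 24; added edges (24,0,on); result: nodes: 0:P, 3:P, 4:P, 6:P, 10:t1, 11:t2, 13:t3, 16:tok, 19:tok, 20:tok, 21:tok, 23:tok, 24:tok edges: (0,13,in); (3,11,in); (4,10,in); (4,13,in); (10,0,out); (11,4,out); (11,6,out); (16,0,on); (19,3,on); (20,6,on); (21,0,on); (23,6,on); (24,0,on)
final:
nodes: 0:P, 3:P, 4:P, 6:P, 10:t1, 11:t2, 13:t3, 16:tok, 19:tok, 20:tok, 21:tok, 23:tok, 24:tok
edges: (0,13,in); (3,11,in); (4,10,in); (4,13,in); (10,0,out); (11,4,out); (11,6,out); (16,0,on); (19,3,on); (20,6,on); (21,0,on); (23,6,on); (24,0,on)


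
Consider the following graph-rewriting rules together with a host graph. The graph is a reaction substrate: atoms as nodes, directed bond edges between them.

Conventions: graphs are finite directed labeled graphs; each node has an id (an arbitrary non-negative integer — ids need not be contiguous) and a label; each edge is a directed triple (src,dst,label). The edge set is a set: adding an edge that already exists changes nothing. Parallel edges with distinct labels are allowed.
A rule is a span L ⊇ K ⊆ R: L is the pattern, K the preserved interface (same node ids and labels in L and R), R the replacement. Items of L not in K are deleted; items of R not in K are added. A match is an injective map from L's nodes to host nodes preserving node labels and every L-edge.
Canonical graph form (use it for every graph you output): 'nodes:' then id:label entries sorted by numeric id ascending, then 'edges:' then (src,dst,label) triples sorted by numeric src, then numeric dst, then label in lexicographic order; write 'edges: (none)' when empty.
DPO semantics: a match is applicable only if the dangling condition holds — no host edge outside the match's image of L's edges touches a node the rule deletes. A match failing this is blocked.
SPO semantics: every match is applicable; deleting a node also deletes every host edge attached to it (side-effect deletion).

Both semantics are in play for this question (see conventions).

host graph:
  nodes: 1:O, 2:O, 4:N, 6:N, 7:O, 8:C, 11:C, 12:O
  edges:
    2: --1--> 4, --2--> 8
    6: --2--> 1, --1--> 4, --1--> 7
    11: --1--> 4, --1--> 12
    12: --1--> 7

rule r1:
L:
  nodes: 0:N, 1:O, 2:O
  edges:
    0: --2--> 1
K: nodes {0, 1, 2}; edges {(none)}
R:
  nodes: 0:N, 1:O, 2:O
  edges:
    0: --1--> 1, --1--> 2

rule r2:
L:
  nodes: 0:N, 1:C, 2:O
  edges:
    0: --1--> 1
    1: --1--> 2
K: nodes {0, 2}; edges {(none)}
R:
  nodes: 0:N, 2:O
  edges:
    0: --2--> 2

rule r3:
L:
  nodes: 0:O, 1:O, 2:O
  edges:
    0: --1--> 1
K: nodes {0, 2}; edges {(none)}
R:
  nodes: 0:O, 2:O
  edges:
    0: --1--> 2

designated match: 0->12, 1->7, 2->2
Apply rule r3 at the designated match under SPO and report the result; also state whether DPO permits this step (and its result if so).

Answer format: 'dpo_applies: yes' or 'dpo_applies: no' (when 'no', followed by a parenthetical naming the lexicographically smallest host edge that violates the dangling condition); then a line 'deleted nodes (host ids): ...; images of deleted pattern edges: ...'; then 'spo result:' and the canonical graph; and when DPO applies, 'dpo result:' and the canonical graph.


dpo_applies: no
(the rule deletes node 7, which keeps host edge (6,7,1) outside the match image — the dangling condition fails, DPO blocks; SPO proceeds and side-deletes such edges)
deleted nodes (host ids): 7; images of deleted pattern edges: (12,7,1)
spo result:
nodes: 1:O, 2:O, 4:N, 6:N, 8:C, 11:C, 12:O
edges: (2,4,1); (2,8,2); (6,1,2); (6,4,1); (11,4,1); (11,12,1); (12,2,1)


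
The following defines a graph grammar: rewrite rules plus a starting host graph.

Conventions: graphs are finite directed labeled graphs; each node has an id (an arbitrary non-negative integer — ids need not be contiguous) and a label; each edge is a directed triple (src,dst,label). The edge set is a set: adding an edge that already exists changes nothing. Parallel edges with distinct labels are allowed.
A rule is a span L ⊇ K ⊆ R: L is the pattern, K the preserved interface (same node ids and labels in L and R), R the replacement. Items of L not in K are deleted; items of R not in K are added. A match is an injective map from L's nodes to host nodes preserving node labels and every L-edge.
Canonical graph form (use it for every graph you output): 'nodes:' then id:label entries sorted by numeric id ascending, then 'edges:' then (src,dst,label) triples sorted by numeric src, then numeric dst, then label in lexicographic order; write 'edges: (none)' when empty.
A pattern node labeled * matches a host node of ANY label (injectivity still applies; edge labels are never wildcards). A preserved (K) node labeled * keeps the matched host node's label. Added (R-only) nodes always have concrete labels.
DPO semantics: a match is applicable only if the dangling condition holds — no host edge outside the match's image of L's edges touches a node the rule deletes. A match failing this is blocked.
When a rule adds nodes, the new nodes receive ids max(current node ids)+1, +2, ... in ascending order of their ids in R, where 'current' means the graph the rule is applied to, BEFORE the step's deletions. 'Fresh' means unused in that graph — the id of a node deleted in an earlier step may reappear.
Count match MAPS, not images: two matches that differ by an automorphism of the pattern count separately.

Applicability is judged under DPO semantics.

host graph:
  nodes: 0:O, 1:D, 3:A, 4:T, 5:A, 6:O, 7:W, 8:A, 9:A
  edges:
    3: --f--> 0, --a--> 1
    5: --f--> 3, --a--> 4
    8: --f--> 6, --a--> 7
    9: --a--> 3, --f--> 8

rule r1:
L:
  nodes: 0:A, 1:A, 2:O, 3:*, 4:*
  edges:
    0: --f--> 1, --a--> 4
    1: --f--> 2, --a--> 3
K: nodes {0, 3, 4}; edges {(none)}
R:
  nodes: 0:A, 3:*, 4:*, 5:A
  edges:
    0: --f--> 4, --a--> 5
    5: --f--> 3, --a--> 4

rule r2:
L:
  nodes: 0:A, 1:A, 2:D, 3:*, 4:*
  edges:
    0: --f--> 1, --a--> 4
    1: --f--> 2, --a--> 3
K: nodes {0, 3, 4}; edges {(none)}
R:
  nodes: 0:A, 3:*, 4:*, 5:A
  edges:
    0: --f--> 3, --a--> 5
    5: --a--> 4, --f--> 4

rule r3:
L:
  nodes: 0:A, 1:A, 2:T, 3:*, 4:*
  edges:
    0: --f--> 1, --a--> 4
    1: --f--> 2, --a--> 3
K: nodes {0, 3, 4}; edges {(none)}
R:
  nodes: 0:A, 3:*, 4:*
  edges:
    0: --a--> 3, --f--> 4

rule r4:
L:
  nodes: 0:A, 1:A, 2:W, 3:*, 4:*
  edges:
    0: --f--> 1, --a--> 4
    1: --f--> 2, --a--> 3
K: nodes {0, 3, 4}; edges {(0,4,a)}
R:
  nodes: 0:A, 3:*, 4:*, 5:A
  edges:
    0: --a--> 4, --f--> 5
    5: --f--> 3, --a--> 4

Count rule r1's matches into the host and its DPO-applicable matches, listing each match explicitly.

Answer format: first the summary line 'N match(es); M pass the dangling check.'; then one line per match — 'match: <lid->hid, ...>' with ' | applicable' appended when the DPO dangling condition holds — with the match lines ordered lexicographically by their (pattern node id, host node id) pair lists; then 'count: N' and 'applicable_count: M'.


2 match(es); 1 pass the dangling check.
match: 0->5, 1->3, 2->0, 3->1, 4->4
match: 0->9, 1->8, 2->6, 3->7, 4->3 | applicable
count: 2
applicable_count: 1


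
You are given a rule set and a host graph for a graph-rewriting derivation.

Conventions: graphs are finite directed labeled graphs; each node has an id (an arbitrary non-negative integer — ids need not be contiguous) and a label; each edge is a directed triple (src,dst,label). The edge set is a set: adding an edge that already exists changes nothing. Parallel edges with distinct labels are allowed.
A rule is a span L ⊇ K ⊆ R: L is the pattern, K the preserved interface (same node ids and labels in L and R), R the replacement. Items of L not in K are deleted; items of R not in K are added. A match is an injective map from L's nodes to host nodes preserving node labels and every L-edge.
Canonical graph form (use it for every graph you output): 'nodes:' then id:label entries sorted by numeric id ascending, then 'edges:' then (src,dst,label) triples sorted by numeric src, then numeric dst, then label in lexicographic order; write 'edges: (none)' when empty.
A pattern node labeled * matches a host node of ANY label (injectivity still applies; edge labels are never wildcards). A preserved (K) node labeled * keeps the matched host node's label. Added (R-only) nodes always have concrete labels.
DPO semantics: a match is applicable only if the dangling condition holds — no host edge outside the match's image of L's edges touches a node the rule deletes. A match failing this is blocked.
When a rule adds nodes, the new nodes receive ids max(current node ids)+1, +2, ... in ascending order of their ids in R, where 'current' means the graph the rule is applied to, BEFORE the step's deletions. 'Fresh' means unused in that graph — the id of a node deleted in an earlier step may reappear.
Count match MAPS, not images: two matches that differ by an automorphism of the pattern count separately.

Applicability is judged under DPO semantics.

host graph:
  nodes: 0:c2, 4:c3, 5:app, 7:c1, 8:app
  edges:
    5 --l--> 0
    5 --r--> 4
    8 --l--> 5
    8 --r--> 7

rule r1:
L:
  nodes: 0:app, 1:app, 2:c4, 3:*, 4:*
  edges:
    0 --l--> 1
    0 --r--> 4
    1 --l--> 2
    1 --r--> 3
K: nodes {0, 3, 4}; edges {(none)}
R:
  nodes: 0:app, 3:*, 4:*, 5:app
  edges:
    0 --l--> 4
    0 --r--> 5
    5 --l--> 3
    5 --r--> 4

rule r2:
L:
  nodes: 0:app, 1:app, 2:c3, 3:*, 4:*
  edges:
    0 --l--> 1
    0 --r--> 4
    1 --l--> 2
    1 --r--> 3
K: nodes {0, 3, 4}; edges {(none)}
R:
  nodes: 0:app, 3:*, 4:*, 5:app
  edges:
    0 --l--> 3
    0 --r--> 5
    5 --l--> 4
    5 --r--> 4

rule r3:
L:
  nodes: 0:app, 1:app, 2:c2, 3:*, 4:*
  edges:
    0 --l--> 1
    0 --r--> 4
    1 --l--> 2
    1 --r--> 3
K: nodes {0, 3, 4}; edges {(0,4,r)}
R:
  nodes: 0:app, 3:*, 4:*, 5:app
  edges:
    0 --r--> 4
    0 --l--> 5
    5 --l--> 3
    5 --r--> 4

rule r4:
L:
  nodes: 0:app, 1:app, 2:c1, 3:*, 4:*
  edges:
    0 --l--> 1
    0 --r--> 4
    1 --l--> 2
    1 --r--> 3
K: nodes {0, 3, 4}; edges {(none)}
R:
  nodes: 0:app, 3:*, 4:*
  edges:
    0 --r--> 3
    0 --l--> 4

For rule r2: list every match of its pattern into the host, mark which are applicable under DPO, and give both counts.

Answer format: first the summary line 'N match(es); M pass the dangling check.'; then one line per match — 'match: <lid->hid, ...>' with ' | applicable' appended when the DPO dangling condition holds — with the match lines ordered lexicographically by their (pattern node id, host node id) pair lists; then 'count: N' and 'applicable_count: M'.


0 match(es); 0 pass the dangling check.
count: 0
applicable_count: 0


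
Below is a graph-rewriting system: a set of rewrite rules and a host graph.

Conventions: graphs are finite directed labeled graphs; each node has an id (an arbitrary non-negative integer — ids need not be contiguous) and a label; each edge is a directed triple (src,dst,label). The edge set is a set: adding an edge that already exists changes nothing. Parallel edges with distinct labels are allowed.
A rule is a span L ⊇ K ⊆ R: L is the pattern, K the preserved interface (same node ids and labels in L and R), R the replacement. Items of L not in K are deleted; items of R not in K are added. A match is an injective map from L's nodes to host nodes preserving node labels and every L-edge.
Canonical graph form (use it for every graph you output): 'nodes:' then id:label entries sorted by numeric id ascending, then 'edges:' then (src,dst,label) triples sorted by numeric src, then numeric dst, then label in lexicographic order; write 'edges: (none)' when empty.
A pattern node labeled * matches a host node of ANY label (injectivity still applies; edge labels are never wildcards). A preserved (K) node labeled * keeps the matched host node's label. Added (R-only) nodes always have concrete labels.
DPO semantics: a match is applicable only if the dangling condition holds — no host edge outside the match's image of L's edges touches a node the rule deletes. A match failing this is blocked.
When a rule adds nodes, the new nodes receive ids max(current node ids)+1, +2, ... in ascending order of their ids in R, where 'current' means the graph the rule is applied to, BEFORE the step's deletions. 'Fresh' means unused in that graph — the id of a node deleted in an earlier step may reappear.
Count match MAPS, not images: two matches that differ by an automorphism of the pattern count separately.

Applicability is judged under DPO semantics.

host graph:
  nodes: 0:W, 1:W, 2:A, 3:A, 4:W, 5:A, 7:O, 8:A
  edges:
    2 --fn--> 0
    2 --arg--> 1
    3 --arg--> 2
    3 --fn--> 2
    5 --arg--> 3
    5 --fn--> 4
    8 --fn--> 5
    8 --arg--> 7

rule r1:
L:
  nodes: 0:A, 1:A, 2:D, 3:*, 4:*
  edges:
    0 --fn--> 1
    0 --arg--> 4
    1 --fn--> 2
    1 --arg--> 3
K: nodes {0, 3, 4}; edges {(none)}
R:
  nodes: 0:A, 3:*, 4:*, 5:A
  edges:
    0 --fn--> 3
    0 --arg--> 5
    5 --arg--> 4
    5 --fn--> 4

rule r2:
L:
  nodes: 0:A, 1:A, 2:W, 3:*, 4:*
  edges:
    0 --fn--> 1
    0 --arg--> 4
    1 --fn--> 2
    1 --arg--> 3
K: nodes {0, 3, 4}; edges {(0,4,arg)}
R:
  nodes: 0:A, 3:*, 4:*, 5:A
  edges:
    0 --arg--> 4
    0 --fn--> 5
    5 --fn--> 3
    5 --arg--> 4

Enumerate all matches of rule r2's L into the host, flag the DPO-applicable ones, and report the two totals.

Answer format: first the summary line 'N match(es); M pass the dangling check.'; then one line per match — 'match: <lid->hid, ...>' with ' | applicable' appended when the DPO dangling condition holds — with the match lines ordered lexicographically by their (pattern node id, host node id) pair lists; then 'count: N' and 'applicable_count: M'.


1 match(es); 1 pass the dangling check.
match: 0->8, 1->5, 2->4, 3->3, 4->7 | applicable
count: 1
applicable_count: 1


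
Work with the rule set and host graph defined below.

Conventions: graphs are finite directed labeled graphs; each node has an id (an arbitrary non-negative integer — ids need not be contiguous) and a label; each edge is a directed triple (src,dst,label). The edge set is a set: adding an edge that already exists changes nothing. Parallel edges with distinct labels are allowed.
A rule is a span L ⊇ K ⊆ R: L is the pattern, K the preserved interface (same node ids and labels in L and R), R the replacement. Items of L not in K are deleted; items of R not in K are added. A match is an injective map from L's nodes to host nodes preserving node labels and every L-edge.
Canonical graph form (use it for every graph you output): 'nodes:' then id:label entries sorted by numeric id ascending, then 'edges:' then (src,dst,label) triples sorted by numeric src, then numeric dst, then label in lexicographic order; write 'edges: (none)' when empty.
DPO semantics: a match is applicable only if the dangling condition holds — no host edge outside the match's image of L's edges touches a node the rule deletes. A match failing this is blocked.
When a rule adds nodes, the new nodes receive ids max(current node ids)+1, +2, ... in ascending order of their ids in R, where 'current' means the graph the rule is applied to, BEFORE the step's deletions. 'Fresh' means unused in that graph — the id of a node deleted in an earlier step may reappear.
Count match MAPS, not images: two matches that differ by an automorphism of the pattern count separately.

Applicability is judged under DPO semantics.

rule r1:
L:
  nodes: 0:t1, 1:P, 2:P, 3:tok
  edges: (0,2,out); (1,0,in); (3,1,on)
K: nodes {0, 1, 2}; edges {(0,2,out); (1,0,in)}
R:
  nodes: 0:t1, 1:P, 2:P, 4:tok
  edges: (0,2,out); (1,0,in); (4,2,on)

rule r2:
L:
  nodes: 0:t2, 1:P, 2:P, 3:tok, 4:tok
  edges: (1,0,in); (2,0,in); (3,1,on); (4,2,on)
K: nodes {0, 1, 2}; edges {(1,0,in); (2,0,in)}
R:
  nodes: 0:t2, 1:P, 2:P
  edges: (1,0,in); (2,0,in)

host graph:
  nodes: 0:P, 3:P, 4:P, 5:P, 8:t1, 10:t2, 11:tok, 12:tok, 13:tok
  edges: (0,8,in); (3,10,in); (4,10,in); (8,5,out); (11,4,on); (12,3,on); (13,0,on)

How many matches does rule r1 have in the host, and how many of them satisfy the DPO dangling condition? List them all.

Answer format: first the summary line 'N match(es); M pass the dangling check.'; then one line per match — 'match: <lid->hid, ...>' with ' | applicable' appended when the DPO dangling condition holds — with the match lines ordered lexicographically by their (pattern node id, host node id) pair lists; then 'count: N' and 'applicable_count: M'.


1 match(es); 1 pass the dangling check.
match: 0->8, 1->0, 2->5, 3->13 | applicable
count: 1
applicable_count: 1


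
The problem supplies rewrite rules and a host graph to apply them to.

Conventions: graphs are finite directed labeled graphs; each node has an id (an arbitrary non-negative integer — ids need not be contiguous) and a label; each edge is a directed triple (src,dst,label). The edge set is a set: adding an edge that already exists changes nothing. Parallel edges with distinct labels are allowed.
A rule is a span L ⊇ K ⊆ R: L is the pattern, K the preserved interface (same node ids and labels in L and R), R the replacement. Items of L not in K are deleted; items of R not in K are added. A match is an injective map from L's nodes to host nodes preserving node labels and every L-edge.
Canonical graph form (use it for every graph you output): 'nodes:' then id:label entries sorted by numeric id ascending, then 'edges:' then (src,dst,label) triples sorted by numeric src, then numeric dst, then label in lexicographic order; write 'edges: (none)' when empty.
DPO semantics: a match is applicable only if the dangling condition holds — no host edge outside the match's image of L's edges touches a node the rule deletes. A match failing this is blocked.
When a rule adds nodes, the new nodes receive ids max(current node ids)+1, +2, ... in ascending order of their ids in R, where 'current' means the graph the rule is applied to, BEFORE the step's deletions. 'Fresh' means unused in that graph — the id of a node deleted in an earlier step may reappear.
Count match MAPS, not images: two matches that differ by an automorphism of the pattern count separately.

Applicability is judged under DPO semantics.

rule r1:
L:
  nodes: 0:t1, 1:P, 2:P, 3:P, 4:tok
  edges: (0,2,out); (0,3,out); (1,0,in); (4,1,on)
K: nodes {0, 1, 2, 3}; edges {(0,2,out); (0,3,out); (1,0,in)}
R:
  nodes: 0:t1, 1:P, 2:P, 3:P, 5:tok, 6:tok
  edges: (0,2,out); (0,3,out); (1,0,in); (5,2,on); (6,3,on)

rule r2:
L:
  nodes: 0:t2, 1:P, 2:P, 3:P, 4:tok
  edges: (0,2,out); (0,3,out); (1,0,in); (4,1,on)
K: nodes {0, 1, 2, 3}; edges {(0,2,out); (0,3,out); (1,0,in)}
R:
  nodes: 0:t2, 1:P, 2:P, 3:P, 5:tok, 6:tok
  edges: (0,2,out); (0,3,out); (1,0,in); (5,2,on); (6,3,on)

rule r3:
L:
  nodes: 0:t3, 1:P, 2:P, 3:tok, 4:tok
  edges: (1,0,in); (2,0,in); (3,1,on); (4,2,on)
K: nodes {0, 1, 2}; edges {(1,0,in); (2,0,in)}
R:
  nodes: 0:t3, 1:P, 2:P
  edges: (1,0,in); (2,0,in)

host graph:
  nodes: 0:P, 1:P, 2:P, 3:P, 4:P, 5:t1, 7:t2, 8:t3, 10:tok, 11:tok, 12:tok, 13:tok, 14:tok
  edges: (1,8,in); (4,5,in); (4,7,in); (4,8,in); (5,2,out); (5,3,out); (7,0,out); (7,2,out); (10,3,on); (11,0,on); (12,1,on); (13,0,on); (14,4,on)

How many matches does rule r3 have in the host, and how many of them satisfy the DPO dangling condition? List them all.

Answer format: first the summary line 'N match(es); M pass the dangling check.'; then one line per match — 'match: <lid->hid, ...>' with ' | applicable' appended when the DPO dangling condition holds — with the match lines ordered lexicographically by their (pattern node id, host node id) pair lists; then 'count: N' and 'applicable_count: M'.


2 match(es); 2 pass the dangling check.
match: 0->8, 1->1, 2->4, 3->12, 4->14 | applicable
match: 0->8, 1->4, 2->1, 3->14, 4->12 | applicable
count: 2
applicable_count: 2
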